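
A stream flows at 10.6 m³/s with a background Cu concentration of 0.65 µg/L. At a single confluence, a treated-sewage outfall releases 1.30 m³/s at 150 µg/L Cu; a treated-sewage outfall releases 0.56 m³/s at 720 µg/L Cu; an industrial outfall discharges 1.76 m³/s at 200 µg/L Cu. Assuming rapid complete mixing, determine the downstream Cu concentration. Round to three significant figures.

67.3 µg/L

After mixing, C = (10.60·0.6500 + 1.300·150.0 + 0.5600·720.0 + 1.760·200.0) / 14.22 = 957.1/14.22 = 67.31 µg/L.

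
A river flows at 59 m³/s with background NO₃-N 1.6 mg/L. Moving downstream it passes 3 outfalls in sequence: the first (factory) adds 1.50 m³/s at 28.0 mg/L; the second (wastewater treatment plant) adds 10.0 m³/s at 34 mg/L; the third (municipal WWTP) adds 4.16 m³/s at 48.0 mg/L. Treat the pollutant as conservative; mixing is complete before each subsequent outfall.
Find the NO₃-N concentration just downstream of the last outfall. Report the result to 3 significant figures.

Below outfall 1: Q → 60.50 m³/s, C = (59.00·1.600 + 1.500·28.00)/60.50 = 2.255 mg/L.
Below outfall 2: Q → 70.50 m³/s, C = (60.50·2.255 + 10.00·34.00)/70.50 = 6.757 mg/L.
Below outfall 3: Q → 74.66 m³/s, C = (70.50·6.757 + 4.160·48.00)/74.66 = 9.055 mg/L.

9.06 mg/L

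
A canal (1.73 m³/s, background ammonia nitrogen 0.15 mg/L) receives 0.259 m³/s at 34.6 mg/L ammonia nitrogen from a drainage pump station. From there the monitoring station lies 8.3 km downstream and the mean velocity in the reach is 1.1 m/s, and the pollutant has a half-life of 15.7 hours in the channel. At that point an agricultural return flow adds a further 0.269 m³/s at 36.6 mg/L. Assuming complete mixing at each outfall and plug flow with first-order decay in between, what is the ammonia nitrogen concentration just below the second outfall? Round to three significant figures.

After mixing, C = (1.730·0.1500 + 0.2590·34.60) / 1.989 = 9.221/1.989 = 4.636 mg/L; combined flow 1.989 m³/s.
Travel time t = 8.3·1000 / 1.1 = 7545 s = 2.096 h.
Half-life 15.7 h → k = ln 2 / 15.7 = 0.04415 h⁻¹ = 1.060 d⁻¹.
First-order decay: C = 4.636·exp(−k·t) = 4.636·0.9116 = 4.226 mg/L.
At the second outfall, C = (1.989·4.226 + 0.2690·36.60) / (1.989 + 0.2690) = 8.083 mg/L.

8.08 mg/L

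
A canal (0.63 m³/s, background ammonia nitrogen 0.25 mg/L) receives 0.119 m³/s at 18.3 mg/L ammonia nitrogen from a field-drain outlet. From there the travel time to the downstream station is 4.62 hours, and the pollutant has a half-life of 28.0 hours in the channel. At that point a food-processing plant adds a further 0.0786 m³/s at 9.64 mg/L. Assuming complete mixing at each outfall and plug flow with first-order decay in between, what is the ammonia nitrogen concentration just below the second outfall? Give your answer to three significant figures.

3.43 mg/L

After mixing, C = (0.6300·0.2500 + 0.1190·18.30) / 0.7490 = 2.335/0.7490 = 3.118 mg/L; combined flow 0.7490 m³/s.
Half-life 28.0 h → k = ln 2 / 28.0 = 0.02476 h⁻¹ = 0.5941 d⁻¹.
First-order decay: C = 3.118·exp(−k·t) = 3.118·0.8919 = 2.781 mg/L.
At the second outfall, C = (0.7490·2.781 + 0.07860·9.640) / (0.7490 + 0.07860) = 3.432 mg/L.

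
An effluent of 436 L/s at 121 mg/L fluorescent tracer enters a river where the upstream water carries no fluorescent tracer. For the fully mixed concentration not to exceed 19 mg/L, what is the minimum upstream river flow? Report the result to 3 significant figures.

2340 L/s

Set C_mix = 19: (Q·0 + 436.0·121.0) / (Q + 436.0) = 19
→ Q = 436.0·(121.0 − 19)/(19 − 0) = 2341 L/s.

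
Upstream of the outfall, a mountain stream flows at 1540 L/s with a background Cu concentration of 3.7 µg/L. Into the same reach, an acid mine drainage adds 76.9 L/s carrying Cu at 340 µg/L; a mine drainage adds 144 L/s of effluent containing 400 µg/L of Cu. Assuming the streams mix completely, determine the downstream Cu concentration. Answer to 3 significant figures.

Conservation of mass: C = (1540·3.700 + 76.90·340.0 + 144.0·400.0) / 1761 = 89440/1761 = 50.79 µg/L.

50.8 µg/L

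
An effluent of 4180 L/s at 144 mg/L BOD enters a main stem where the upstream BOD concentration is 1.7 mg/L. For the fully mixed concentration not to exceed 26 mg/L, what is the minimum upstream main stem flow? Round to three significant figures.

20300 L/s

Set C_mix = 26: (Q·1.700 + 4180·144.0) / (Q + 4180) = 26
→ Q = 4180·(144.0 − 26)/(26 − 1.700) = 20300 L/s.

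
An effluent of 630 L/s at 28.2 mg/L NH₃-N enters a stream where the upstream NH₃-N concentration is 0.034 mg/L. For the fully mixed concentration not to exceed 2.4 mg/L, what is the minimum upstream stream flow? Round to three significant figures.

6870 L/s

Set C_mix = 2.4: (Q·0.03400 + 630.0·28.20) / (Q + 630.0) = 2.4
→ Q = 630.0·(28.20 − 2.4)/(2.4 − 0.03400) = 6870 L/s.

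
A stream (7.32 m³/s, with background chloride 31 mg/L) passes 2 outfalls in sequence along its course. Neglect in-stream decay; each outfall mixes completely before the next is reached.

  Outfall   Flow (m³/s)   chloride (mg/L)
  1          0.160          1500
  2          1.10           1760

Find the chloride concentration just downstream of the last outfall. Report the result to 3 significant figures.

280 mg/L

After outfall 1: Q = 7.320 + 0.1600 = 7.480 m³/s; C = (7.320·31.00 + 0.1600·1500)/7.480 = 62.42 mg/L.
After outfall 2: Q = 7.480 + 1.100 = 8.580 m³/s; C = (7.480·62.42 + 1.100·1760)/8.580 = 280.1 mg/L.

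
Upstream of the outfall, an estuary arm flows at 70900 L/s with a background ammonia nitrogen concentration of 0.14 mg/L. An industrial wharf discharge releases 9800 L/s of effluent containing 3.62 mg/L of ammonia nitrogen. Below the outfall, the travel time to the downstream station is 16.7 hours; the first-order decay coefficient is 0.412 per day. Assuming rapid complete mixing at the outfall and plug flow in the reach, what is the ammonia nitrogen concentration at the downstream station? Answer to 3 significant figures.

Mass balance: C = (70900·0.1400 + 9800·3.620) / 80700 = 45400/80700 = 0.5626 mg/L.
After decay, C = 0.5626 × e^(−kt) = 0.5626 × 0.7507 = 0.4224 mg/L.

0.422 mg/L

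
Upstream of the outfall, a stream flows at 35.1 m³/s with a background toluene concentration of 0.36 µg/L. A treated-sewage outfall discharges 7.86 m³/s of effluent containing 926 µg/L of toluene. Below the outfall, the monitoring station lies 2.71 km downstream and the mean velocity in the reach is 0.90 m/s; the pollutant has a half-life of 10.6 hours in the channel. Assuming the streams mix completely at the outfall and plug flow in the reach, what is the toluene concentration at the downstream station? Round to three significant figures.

161 µg/L

Flow-weighted average: C = (35.10·0.3600 + 7.860·926.0) / 42.96 = 7291/42.96 = 169.7 µg/L.
Travel time t = 2.71·1000 / 0.90 = 3011 s = 0.8364 h.
Half-life 10.6 h → k = ln 2 / 10.6 = 0.06539 h⁻¹ = 1.569 d⁻¹.
After decay, C = 169.7 × e^(−kt) = 169.7 × 0.9468 = 160.7 µg/L.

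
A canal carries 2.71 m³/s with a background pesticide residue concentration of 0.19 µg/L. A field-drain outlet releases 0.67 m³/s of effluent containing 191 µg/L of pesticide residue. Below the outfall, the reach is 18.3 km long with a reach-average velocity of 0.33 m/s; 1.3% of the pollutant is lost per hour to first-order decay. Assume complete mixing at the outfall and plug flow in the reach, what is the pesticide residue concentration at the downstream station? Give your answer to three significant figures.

31.1 µg/L

Mixed concentration C = ΣQC/ΣQ = (2.710·0.1900 + 0.6700·191.0) / 3.380 = 128.5/3.380 = 38.01 µg/L.
Travel time t = 18.3·1000 / 0.33 = 55450 s = 15.40 h.
1.3%/h lost → k = −ln(1 − 0.013) = 0.01309 h⁻¹.
Decay over the reach: 38.01·exp(−kt) = 38.01·0.8174 = 31.07 µg/L.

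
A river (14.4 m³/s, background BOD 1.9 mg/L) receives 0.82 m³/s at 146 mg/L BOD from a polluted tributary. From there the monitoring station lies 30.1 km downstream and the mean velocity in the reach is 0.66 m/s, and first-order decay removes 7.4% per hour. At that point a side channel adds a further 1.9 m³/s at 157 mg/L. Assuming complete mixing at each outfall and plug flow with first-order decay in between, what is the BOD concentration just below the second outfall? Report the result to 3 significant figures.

20.7 mg/L

After mixing, C = (14.40·1.900 + 0.8200·146.0) / 15.22 = 147.1/15.22 = 9.664 mg/L; combined flow 15.22 m³/s.
Travel time t = 30.1·1000 / 0.66 = 45610 s = 12.67 h.
7.4%/h lost → k = −ln(1 − 0.074) = 0.07688 h⁻¹.
After decay, C = 9.664 × e^(−kt) = 9.664 × 0.3776 = 3.649 mg/L.
At the second outfall, C = (15.22·3.649 + 1.900·157.0) / (15.22 + 1.900) = 20.67 mg/L.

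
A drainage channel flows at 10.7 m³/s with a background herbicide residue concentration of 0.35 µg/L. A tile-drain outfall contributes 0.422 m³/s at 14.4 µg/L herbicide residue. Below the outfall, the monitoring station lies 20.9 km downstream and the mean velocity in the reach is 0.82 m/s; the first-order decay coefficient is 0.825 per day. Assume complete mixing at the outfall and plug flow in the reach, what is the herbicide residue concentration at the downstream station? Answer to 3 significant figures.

0.692 µg/L

After mixing, C = (10.70·0.3500 + 0.4220·14.40) / 11.12 = 9.822/11.12 = 0.8831 µg/L.
Travel time t = 20.9·1000 / 0.82 = 25490 s = 7.080 h.
Decay over the reach: 0.8831·exp(−kt) = 0.8831·0.7840 = 0.6923 µg/L.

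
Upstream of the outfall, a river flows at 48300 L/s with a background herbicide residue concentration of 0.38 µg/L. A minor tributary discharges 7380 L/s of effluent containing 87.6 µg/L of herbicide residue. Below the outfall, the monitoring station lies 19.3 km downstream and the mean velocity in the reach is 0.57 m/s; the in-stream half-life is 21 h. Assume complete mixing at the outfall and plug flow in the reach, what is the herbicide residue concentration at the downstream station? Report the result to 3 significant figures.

Mass balance: C = (48300·0.3800 + 7380·87.60) / 55680 = 664800/55680 = 11.94 µg/L.
Travel time t = 19.3·1000 / 0.57 = 33860 s = 9.405 h.
Half-life 21 h → k = ln 2 / 21 = 0.03301 h⁻¹ = 0.7922 d⁻¹.
Applying C = C₀e^(−kt): 11.94 × 0.7331 = 8.754 µg/L.

8.75 µg/L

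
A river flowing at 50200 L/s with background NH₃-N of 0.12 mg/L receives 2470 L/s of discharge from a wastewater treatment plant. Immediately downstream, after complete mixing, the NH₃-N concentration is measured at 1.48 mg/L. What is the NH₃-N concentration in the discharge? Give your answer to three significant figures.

29.1 mg/L

Mass balance: 50200·0.1200 + 2470·Cₑ = 52670·1.480
→ Cₑ = (52670·1.480 − 50200·0.1200) / 2470 = 29.12 mg/L.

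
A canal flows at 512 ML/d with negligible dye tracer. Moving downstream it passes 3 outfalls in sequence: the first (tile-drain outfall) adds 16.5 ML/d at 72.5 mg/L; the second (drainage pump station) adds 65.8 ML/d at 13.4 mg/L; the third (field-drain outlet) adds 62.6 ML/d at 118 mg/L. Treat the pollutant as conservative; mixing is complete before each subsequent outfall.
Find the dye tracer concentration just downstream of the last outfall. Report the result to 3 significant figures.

After outfall 1: Q = 512.0 + 16.50 = 528.5 ML/d; C = (512.0·0 + 16.50·72.50)/528.5 = 2.263 mg/L.
After outfall 2: Q = 528.5 + 65.80 = 594.3 ML/d; C = (528.5·2.263 + 65.80·13.40)/594.3 = 3.497 mg/L.
After outfall 3: Q = 594.3 + 62.60 = 656.9 ML/d; C = (594.3·3.497 + 62.60·118.0)/656.9 = 14.41 mg/L.

14.4 mg/L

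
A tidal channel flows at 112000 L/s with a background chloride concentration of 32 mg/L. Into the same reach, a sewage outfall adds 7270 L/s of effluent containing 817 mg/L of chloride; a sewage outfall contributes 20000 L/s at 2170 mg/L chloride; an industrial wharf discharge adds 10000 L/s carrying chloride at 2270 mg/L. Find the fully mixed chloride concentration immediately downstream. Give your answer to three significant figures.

507 mg/L

Flow-weighted average: C = (112000·32.00 + 7270·817.0 + 20000·2170 + 10000·2270) / 149300 = 75620000/149300 = 506.6 mg/L.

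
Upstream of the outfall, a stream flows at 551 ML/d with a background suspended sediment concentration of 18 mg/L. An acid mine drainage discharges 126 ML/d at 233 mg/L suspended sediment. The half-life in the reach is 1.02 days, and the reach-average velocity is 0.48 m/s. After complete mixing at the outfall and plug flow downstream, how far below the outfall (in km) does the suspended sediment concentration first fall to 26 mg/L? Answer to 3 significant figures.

49.0 km

After mixing, C = (551.0·18.00 + 126.0·233.0) / 677.0 = 39280/677.0 = 58.01 mg/L.
Half-life 1.02 d → k = ln 2 / 1.02 = 0.6796 d⁻¹.
Set 58.01·exp(−k·t) = 26 → t = ln(58.01/26)/k = 102000 s = 28.35 h.
Distance = v·t = 0.48·102000 = 48980 m = 48.98 km.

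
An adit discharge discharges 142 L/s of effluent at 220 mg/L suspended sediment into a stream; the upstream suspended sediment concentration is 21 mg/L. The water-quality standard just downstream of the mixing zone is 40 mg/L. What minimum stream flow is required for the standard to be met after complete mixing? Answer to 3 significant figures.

1350 L/s

Set C_mix = 40: (Q·21.00 + 142.0·220.0) / (Q + 142.0) = 40
→ Q = 142.0·(220.0 − 40)/(40 − 21.00) = 1345 L/s.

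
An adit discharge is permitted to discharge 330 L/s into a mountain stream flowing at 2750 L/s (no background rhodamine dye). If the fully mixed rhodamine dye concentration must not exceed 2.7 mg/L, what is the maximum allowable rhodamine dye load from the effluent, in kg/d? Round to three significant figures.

Mass balance at the limit: 2750·0 + 330.0·Cₑ = 3080·2.7 → Cₑ = 25.20 mg/L.
330.0 L/s = 0.3300 m³/s. Load = 0.3300 m³/s × 25.20 g/m³ × 86 400 s/d = 718.5 kg/d.

719 kg/d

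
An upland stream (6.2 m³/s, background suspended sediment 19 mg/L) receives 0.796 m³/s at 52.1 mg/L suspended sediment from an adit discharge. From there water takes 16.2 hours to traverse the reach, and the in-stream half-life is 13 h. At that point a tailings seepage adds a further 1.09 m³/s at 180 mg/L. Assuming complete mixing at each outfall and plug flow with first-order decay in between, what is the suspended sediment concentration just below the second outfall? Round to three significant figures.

32.6 mg/L

Mass balance: C = (6.200·19.00 + 0.7960·52.10) / 6.996 = 159.3/6.996 = 22.77 mg/L; combined flow 6.996 m³/s.
Half-life 13 h → k = ln 2 / 13 = 0.05332 h⁻¹ = 1.280 d⁻¹.
After decay, C = 22.77 × e^(−kt) = 22.77 × 0.4216 = 9.598 mg/L.
At the second outfall, C = (6.996·9.598 + 1.090·180.0) / (6.996 + 1.090) = 32.57 mg/L.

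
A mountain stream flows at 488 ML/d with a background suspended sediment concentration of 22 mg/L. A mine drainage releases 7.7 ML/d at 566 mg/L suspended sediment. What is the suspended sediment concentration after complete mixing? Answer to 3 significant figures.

After mixing, C = (488.0·22.00 + 7.700·566.0) / 495.7 = 15090/495.7 = 30.45 mg/L.

30.5 mg/L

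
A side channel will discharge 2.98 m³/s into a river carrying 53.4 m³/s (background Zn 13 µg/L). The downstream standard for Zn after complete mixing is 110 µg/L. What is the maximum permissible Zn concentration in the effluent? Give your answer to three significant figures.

At the limit, (Qr·Cr + Qe·Cₑ)/(Qr + Qe) = 110:
Cₑ = (56.38·110 − 53.40·13.00) / 2.980 = 1848 µg/L.

1850 µg/L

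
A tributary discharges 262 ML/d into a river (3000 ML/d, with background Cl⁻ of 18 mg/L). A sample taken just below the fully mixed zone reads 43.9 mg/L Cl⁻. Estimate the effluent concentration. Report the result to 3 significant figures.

Mass balance: 3000·18.00 + 262.0·Cₑ = 3262·43.90
→ Cₑ = (3262·43.90 − 3000·18.00) / 262.0 = 340.5 mg/L.

340 mg/L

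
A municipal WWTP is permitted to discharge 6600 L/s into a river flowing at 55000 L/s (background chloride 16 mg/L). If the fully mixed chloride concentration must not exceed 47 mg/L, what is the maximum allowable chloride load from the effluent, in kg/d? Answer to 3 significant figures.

Mass balance at the limit: 55000·16.00 + 6600·Cₑ = 61600·47 → Cₑ = 305.3 mg/L.
6600 L/s = 6.600 m³/s. Load = 6.600 m³/s × 305.3 g/m³ × 86 400 s/d = 174100 kg/d.

174000 kg/d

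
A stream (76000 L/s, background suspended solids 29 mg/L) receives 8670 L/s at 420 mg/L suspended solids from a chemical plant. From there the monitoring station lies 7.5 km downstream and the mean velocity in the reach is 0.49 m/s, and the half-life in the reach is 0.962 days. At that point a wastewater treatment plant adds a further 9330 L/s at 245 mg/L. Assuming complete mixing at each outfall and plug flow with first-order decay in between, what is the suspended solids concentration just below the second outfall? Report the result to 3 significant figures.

79.1 mg/L

Mass balance: C = (76000·29.00 + 8670·420.0) / 84670 = 5845000/84670 = 69.04 mg/L; combined flow 84670 L/s.
Travel time t = 7.5·1000 / 0.49 = 15310 s = 4.252 h.
Half-life 0.962 d → k = ln 2 / 0.962 = 0.7205 d⁻¹.
First-order decay: C = 69.04·exp(−k·t) = 69.04·0.8802 = 60.76 mg/L.
Second outfall: C = (84670·60.76 + 9330·245.0)/94000 = 79.05 mg/L.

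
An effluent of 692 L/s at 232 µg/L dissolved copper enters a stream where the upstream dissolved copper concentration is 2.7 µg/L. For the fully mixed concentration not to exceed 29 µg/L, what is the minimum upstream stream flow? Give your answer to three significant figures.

Set C_mix = 29: (Q·2.700 + 692.0·232.0) / (Q + 692.0) = 29
→ Q = 692.0·(232.0 − 29)/(29 − 2.700) = 5341 L/s.

5340 L/s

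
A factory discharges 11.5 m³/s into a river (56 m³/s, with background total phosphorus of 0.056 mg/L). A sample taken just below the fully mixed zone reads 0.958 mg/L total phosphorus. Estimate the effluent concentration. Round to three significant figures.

5.35 mg/L

Mass balance: 56.00·0.05600 + 11.50·Cₑ = 67.50·0.9580
→ Cₑ = (67.50·0.9580 − 56.00·0.05600) / 11.50 = 5.350 mg/L.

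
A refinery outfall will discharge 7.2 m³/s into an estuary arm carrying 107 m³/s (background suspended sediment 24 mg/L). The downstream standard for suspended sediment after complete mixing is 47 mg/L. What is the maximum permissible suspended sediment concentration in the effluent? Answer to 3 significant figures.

389 mg/L

At the limit, (Qr·Cr + Qe·Cₑ)/(Qr + Qe) = 47:
Cₑ = (114.2·47 − 107.0·24.00) / 7.200 = 388.8 mg/L.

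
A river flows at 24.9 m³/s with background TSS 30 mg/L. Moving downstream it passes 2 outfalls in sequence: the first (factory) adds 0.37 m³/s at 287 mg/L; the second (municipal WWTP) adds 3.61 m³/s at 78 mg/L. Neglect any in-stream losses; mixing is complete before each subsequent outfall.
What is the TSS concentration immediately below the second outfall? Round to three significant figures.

39.3 mg/L

Outfall 1: combined Q = 25.27 m³/s; C = (24.90·30.00 + 0.3700·287.0)/25.27 = 33.76 mg/L.
Outfall 2: combined Q = 28.88 m³/s; C = (25.27·33.76 + 3.610·78.00)/28.88 = 39.29 mg/L.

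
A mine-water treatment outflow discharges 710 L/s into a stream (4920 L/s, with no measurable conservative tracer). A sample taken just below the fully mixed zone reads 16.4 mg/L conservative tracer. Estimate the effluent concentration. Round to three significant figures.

130 mg/L

Mass balance: 4920·0 + 710.0·Cₑ = 5630·16.40
→ Cₑ = (5630·16.40 − 4920·0) / 710.0 = 130.0 mg/L.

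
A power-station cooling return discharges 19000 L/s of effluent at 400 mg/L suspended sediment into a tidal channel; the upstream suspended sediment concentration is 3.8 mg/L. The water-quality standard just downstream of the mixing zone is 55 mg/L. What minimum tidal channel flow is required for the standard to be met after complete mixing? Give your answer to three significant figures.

Set C_mix = 55: (Q·3.800 + 19000·400.0) / (Q + 19000) = 55
→ Q = 19000·(400.0 − 55)/(55 − 3.800) = 128000 L/s.

128000 L/s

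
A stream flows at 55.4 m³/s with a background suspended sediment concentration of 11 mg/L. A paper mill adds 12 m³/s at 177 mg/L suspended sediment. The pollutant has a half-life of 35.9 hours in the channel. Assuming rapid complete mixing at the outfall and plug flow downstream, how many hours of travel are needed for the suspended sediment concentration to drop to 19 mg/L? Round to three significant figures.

39.3 h

Conservation of mass: C = (55.40·11.00 + 12.00·177.0) / 67.40 = 2733/67.40 = 40.55 mg/L.
Half-life 35.9 h → k = ln 2 / 35.9 = 0.01931 h⁻¹ = 0.4634 d⁻¹.
40.55·exp(−k·t) = 19 → t = ln(40.55/19)/k = 141400 s = 39.27 h.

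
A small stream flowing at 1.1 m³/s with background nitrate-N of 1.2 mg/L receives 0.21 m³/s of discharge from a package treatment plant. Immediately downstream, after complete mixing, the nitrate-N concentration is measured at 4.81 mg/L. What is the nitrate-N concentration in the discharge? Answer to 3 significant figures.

Mass balance: 1.100·1.200 + 0.2100·Cₑ = 1.310·4.810
→ Cₑ = (1.310·4.810 − 1.100·1.200) / 0.2100 = 23.72 mg/L.

23.7 mg/L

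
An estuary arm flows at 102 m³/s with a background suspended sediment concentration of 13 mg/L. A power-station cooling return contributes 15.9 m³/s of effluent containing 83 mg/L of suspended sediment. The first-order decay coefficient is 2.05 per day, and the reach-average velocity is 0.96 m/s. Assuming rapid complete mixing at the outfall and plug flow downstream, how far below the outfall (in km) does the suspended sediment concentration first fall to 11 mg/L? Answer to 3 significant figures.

28.8 km

Conservation of mass: C = (102.0·13.00 + 15.90·83.00) / 117.9 = 2646/117.9 = 22.44 mg/L.
Set 22.44·exp(−k·t) = 11 → t = ln(22.44/11)/k = 30050 s = 8.347 h.
Distance = v·t = 0.96·30050 = 28850 m = 28.85 km.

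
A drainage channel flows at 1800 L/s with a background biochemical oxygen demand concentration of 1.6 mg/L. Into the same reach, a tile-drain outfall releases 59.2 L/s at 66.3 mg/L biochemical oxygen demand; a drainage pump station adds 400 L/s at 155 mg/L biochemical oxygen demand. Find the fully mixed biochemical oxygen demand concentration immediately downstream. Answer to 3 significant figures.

Conservation of mass: C = (1800·1.600 + 59.20·66.30 + 400.0·155.0) / 2259 = 68800/2259 = 30.46 mg/L.

30.5 mg/L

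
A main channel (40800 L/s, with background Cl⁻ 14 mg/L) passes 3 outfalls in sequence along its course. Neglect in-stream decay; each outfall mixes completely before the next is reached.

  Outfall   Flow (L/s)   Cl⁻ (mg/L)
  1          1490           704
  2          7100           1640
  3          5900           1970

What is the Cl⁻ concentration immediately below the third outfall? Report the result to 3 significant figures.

450 mg/L

Below outfall 1: Q → 42290 L/s, C = (40800·14.00 + 1490·704.0)/42290 = 38.31 mg/L.
Below outfall 2: Q → 49390 L/s, C = (42290·38.31 + 7100·1640)/49390 = 268.6 mg/L.
Below outfall 3: Q → 55290 L/s, C = (49390·268.6 + 5900·1970)/55290 = 450.1 mg/L.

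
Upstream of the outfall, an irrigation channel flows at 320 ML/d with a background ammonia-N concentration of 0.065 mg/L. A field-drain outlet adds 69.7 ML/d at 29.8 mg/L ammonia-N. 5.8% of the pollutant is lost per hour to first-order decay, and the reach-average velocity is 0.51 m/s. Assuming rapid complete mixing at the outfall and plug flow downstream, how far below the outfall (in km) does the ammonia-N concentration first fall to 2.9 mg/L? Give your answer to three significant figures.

After mixing, C = (320.0·0.06500 + 69.70·29.80) / 389.7 = 2098/389.7 = 5.383 mg/L.
5.8%/h lost → k = −ln(1 − 0.058) = 0.05975 h⁻¹.
Set 5.383·exp(−k·t) = 2.9 → t = ln(5.383/2.9)/k = 37270 s = 10.35 h.
Distance = v·t = 0.51·37270 = 19010 m = 19.01 km.

19.0 km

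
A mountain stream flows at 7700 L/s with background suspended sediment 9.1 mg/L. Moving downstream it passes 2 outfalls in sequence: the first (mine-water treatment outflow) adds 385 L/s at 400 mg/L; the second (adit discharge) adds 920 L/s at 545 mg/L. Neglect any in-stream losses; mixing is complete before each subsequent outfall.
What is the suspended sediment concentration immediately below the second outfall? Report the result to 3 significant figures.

Outfall 1: combined Q = 8085 L/s; C = (7700·9.100 + 385.0·400.0)/8085 = 27.71 mg/L.
Outfall 2: combined Q = 9005 L/s; C = (8085·27.71 + 920.0·545.0)/9005 = 80.56 mg/L.

80.6 mg/L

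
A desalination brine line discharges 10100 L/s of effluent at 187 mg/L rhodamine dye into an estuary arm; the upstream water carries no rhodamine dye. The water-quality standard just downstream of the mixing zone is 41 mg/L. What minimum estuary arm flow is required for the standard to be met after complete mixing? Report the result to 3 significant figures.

36000 L/s

Set C_mix = 41: (Q·0 + 10100·187.0) / (Q + 10100) = 41
→ Q = 10100·(187.0 − 41)/(41 − 0) = 35970 L/s.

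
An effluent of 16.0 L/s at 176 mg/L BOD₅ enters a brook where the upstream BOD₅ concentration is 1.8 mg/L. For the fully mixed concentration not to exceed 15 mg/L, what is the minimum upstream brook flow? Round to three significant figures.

195 L/s

Set C_mix = 15: (Q·1.800 + 16.00·176.0) / (Q + 16.00) = 15
→ Q = 16.00·(176.0 − 15)/(15 − 1.800) = 195.2 L/s.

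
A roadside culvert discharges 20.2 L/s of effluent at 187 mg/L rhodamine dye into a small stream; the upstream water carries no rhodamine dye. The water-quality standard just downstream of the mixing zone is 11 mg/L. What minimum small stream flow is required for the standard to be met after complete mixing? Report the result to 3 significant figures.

Set C_mix = 11: (Q·0 + 20.20·187.0) / (Q + 20.20) = 11
→ Q = 20.20·(187.0 − 11)/(11 − 0) = 323.2 L/s.

323 L/s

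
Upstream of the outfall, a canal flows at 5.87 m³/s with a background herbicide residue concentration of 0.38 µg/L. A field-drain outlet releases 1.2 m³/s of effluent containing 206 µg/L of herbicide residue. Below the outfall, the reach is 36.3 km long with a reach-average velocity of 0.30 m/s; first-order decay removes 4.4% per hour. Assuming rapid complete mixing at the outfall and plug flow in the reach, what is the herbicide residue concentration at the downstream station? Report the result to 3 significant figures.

After mixing, C = (5.870·0.3800 + 1.200·206.0) / 7.070 = 249.4/7.070 = 35.28 µg/L.
Travel time t = 36.3·1000 / 0.30 = 121000 s = 33.61 h.
4.4%/h lost → k = −ln(1 − 0.044) = 0.04500 h⁻¹.
After decay, C = 35.28 × e^(−kt) = 35.28 × 0.2204 = 7.775 µg/L.

7.77 µg/L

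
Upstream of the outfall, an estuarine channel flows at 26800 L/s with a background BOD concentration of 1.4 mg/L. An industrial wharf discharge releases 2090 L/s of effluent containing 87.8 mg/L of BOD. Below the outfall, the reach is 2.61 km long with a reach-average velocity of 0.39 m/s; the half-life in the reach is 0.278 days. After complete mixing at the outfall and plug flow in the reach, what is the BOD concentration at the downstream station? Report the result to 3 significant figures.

After mixing, C = (26800·1.400 + 2090·87.80) / 28890 = 221000/28890 = 7.650 mg/L.
Travel time t = 2.61·1000 / 0.39 = 6692 s = 1.859 h.
Half-life 0.278 d → k = ln 2 / 0.278 = 2.493 d⁻¹.
Applying C = C₀e^(−kt): 7.650 × 0.8244 = 6.307 mg/L.

6.31 mg/L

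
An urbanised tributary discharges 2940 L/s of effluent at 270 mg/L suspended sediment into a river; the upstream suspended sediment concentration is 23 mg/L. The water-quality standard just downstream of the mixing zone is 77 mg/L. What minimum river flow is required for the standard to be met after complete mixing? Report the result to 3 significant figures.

Set C_mix = 77: (Q·23.00 + 2940·270.0) / (Q + 2940) = 77
→ Q = 2940·(270.0 − 77)/(77 − 23.00) = 10510 L/s.

10500 L/s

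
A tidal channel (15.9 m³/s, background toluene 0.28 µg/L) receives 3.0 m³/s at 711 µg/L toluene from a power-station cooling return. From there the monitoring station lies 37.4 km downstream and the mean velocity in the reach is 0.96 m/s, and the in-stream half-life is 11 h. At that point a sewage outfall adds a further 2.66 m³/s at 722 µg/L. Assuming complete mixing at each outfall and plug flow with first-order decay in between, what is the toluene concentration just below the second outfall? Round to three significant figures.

Mass balance: C = (15.90·0.2800 + 3.000·711.0) / 18.90 = 2137/18.90 = 113.1 µg/L; combined flow 18.90 m³/s.
Travel time t = 37.4·1000 / 0.96 = 38960 s = 10.82 h.
Half-life 11 h → k = ln 2 / 11 = 0.06301 h⁻¹ = 1.512 d⁻¹.
After decay, C = 113.1 × e^(−kt) = 113.1 × 0.5056 = 57.19 µg/L.
Second outfall: C = (18.90·57.19 + 2.660·722.0)/21.56 = 139.2 µg/L.

139 µg/L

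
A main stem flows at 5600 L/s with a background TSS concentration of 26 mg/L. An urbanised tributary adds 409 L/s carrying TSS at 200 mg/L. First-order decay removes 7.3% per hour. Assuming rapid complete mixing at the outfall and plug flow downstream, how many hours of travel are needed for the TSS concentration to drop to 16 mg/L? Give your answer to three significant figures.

11.4 h

After mixing, C = (5600·26.00 + 409.0·200.0) / 6009 = 227400/6009 = 37.84 mg/L.
7.3%/h lost → k = −ln(1 − 0.073) = 0.07580 h⁻¹.
37.84·exp(−k·t) = 16 → t = ln(37.84/16)/k = 40880 s = 11.36 h.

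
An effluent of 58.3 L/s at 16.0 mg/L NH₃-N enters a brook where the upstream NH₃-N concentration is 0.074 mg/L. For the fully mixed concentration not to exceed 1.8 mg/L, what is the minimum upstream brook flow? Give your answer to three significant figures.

Set C_mix = 1.8: (Q·0.07400 + 58.30·16.00) / (Q + 58.30) = 1.8
→ Q = 58.30·(16.00 − 1.8)/(1.8 − 0.07400) = 479.6 L/s.

480 L/s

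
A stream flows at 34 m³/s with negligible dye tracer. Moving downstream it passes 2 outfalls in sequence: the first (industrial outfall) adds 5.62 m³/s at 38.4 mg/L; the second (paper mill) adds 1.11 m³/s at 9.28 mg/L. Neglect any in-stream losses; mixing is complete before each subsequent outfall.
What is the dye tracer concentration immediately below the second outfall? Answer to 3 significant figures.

5.55 mg/L

Outfall 1: combined Q = 39.62 m³/s; C = (34.00·0 + 5.620·38.40)/39.62 = 5.447 mg/L.
Outfall 2: combined Q = 40.73 m³/s; C = (39.62·5.447 + 1.110·9.280)/40.73 = 5.551 mg/L.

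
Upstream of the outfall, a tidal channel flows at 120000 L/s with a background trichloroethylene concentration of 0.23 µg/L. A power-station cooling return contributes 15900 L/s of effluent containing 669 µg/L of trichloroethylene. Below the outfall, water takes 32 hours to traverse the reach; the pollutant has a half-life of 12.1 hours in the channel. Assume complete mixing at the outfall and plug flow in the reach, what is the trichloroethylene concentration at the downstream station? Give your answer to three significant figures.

Mixed concentration C = ΣQC/ΣQ = (120000·0.2300 + 15900·669.0) / 135900 = 10660000/135900 = 78.47 µg/L.
Half-life 12.1 h → k = ln 2 / 12.1 = 0.05728 h⁻¹ = 1.375 d⁻¹.
First-order decay: C = 78.47·exp(−k·t) = 78.47·0.1599 = 12.55 µg/L.

12.5 µg/L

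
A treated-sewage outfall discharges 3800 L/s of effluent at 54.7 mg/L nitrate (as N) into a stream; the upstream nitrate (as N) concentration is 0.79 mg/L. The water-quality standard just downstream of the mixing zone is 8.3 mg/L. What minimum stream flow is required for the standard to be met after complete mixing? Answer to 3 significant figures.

23500 L/s

Set C_mix = 8.3: (Q·0.7900 + 3800·54.70) / (Q + 3800) = 8.3
→ Q = 3800·(54.70 − 8.3)/(8.3 − 0.7900) = 23480 L/s.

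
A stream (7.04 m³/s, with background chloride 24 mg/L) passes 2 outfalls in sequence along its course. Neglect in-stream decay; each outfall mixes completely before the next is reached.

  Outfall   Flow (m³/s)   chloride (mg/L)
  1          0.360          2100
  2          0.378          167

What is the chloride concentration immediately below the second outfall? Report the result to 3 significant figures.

127 mg/L

Below outfall 1: Q → 7.400 m³/s, C = (7.040·24.00 + 0.3600·2100)/7.400 = 125.0 mg/L.
Below outfall 2: Q → 7.778 m³/s, C = (7.400·125.0 + 0.3780·167.0)/7.778 = 127.0 mg/L.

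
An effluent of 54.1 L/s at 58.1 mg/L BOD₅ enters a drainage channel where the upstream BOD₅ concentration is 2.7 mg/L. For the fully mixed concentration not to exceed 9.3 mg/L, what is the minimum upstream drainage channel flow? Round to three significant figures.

Set C_mix = 9.3: (Q·2.700 + 54.10·58.10) / (Q + 54.10) = 9.3
→ Q = 54.10·(58.10 − 9.3)/(9.3 − 2.700) = 400.0 L/s.

400 L/s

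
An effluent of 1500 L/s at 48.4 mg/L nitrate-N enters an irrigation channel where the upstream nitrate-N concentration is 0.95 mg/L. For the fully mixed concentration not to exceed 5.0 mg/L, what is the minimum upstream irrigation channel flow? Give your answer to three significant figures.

16100 L/s

Set C_mix = 5.0: (Q·0.9500 + 1500·48.40) / (Q + 1500) = 5.0
→ Q = 1500·(48.40 − 5.0)/(5.0 − 0.9500) = 16070 L/s.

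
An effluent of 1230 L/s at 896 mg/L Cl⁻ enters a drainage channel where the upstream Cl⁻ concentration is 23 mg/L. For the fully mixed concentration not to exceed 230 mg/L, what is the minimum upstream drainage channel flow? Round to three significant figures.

Set C_mix = 230: (Q·23.00 + 1230·896.0) / (Q + 1230) = 230
→ Q = 1230·(896.0 − 230)/(230 − 23.00) = 3957 L/s.

3960 L/s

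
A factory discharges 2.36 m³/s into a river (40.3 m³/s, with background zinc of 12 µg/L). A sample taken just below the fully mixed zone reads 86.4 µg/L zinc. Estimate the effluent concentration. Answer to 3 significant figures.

1360 µg/L

Mass balance: 40.30·12.00 + 2.360·Cₑ = 42.66·86.40
→ Cₑ = (42.66·86.40 − 40.30·12.00) / 2.360 = 1357 µg/L.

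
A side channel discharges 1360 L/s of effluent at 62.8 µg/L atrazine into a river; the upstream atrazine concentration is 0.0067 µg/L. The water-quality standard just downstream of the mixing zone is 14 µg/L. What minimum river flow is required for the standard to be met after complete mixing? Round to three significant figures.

4740 L/s

Set C_mix = 14: (Q·0.006700 + 1360·62.80) / (Q + 1360) = 14
→ Q = 1360·(62.80 − 14)/(14 − 0.006700) = 4743 L/s.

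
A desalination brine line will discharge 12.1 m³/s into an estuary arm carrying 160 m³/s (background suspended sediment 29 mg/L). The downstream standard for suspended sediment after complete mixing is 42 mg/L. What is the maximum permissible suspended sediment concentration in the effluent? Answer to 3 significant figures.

214 mg/L

At the limit, (Qr·Cr + Qe·Cₑ)/(Qr + Qe) = 42:
Cₑ = (172.1·42 − 160.0·29.00) / 12.10 = 213.9 mg/L.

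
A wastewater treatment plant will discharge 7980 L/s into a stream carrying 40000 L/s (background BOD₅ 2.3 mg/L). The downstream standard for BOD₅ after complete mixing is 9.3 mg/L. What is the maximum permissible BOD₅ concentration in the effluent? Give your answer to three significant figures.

At the limit, (Qr·Cr + Qe·Cₑ)/(Qr + Qe) = 9.3:
Cₑ = (47980·9.3 − 40000·2.300) / 7980 = 44.39 mg/L.

44.4 mg/L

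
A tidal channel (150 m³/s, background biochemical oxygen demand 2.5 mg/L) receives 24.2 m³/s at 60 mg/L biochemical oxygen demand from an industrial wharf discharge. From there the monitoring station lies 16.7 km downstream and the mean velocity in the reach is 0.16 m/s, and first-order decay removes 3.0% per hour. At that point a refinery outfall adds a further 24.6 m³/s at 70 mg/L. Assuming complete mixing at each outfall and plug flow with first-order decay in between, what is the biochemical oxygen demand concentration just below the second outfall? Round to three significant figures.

12.5 mg/L

Conservation of mass: C = (150.0·2.500 + 24.20·60.00) / 174.2 = 1827/174.2 = 10.49 mg/L; combined flow 174.2 m³/s.
Travel time t = 16.7·1000 / 0.16 = 104400 s = 28.99 h.
3.0%/h lost → k = −ln(1 − 0.03) = 0.03046 h⁻¹.
After decay, C = 10.49 × e^(−kt) = 10.49 × 0.4135 = 4.337 mg/L.
At the second outfall, C = (174.2·4.337 + 24.60·70.00) / (174.2 + 24.60) = 12.46 mg/L.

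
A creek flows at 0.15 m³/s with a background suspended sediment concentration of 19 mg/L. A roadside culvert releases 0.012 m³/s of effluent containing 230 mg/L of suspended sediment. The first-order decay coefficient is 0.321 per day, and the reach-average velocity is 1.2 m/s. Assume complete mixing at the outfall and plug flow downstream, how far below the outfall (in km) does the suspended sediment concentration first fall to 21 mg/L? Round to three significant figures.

Conservation of mass: C = (0.1500·19.00 + 0.01200·230.0) / 0.1620 = 5.610/0.1620 = 34.63 mg/L.
Set 34.63·exp(−k·t) = 21 → t = ln(34.63/21)/k = 134600 s = 37.40 h.
Distance = v·t = 1.2·134600 = 161600 m = 161.6 km.

162 km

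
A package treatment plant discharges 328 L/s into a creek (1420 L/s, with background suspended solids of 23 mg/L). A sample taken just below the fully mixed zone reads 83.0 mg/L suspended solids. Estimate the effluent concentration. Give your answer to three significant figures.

343 mg/L

Mass balance: 1420·23.00 + 328.0·Cₑ = 1748·83.00
→ Cₑ = (1748·83.00 − 1420·23.00) / 328.0 = 342.8 mg/L.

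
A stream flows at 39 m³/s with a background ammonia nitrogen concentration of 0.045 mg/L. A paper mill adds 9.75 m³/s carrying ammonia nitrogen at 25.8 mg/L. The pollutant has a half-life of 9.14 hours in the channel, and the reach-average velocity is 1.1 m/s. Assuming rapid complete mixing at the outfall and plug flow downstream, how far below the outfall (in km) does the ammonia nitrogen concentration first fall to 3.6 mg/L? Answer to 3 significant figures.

Mixed concentration C = ΣQC/ΣQ = (39.00·0.04500 + 9.750·25.80) / 48.75 = 253.3/48.75 = 5.196 mg/L.
Half-life 9.14 h → k = ln 2 / 9.14 = 0.07584 h⁻¹ = 1.820 d⁻¹.
Set 5.196·exp(−k·t) = 3.6 → t = ln(5.196/3.6)/k = 17420 s = 4.839 h.
Distance = v·t = 1.1·17420 = 19160 m = 19.16 km.

19.2 km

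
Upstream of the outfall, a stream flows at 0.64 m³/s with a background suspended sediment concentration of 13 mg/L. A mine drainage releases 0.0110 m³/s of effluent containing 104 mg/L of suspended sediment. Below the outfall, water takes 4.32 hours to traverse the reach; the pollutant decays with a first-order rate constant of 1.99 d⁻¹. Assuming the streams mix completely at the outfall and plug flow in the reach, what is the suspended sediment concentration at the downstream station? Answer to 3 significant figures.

Conservation of mass: C = (0.6400·13.00 + 0.01100·104.0) / 0.6510 = 9.464/0.6510 = 14.54 mg/L.
First-order decay: C = 14.54·exp(−k·t) = 14.54·0.6989 = 10.16 mg/L.

10.2 mg/L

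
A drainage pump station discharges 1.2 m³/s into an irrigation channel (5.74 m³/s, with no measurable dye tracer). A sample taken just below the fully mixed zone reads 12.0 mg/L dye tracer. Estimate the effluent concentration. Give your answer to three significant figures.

Mass balance: 5.740·0 + 1.200·Cₑ = 6.940·12.00
→ Cₑ = (6.940·12.00 − 5.740·0) / 1.200 = 69.40 mg/L.

69.4 mg/L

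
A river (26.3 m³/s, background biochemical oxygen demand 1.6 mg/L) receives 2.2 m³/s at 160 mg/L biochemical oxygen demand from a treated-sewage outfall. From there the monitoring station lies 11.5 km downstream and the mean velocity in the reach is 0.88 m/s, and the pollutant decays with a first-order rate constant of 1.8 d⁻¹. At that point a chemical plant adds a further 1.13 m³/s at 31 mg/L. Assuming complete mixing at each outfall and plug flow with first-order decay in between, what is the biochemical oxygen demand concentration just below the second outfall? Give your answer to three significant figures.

11.3 mg/L

Mixed concentration C = ΣQC/ΣQ = (26.30·1.600 + 2.200·160.0) / 28.50 = 394.1/28.50 = 13.83 mg/L; combined flow 28.50 m³/s.
Travel time t = 11.5·1000 / 0.88 = 13070 s = 3.630 h.
Decay over the reach: 13.83·exp(−kt) = 13.83·0.7617 = 10.53 mg/L.
Second outfall: C = (28.50·10.53 + 1.130·31.00)/29.63 = 11.31 mg/L.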